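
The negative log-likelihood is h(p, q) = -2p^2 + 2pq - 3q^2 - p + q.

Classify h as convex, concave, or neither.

concave

h is quadratic, so its Hessian is the constant matrix H = [[-4, 2], [2, -6]].
det(H) = 20, tr(H) = -10.
det(H) > 0 and tr(H) < 0, so H is negative definite everywhere: concave.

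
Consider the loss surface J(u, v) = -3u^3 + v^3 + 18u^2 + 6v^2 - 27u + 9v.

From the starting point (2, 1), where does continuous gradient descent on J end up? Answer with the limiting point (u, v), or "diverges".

J is separable, so gradient descent decouples: u follows -∂J/∂u, v follows -∂J/∂v.
∂J/∂u = -9(u - 3)(u - 1); at u=2 this is 9, so u decreases.
∂J/∂v = 3(v + 1)(v + 3); at v=1 this is 24, so v decreases.
u converges to its nearest critical value 1 (a local min of the u-part); v converges to -1. The iterate converges to (1, -1).

(1, -1)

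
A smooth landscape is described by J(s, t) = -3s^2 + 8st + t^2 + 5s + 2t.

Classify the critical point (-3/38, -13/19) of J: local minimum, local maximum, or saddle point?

saddle point

The Hessian of J is constant: H = [[-6, 8], [8, 2]].
det(H) = (-6)·2 − 8² = -76.
Since det(H) < 0, H is indefinite and the critical point is a saddle point.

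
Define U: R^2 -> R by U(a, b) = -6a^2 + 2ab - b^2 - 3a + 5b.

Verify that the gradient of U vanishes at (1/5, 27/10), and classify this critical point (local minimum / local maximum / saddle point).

∇U = (-12a + 2b - 3, 2a - 2b + 5); substituting (1/5, 27/10) gives ∇U = (0, 0), so (1/5, 27/10) is indeed a critical point.
The Hessian of U is constant: H = [[-12, 2], [2, -2]].
det(H) = (-12)·(-2) − 2² = 20.
det(H) > 0 and tr(H) = -14 < 0, so H is negative definite and the point is a local maximum.

local maximum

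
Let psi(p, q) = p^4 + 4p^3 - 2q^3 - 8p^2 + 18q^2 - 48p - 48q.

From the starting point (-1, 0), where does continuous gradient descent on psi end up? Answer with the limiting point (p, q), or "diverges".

(2, 2)

psi is separable, so gradient descent decouples: p follows -∂psi/∂p, q follows -∂psi/∂q.
∂psi/∂p = 4(p - 2)(p + 2)(p + 3); at p=-1 this is -24, so p increases.
∂psi/∂q = -6(q - 4)(q - 2); at q=0 this is -48, so q increases.
p converges to its nearest critical value 2 (a local min of the p-part); q converges to 2. The iterate converges to (2, 2).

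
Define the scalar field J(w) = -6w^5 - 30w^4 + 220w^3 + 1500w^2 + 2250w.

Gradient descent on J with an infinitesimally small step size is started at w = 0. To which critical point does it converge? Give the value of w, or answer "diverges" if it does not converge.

-1

J'(w) = -30(w - 5)(w + 1)(w + 3)(w + 5), so J'(0) = 2250.
Gradient descent moves in the -J' direction, i.e. w is decreasing.
The nearest critical point in that direction is w = -1, where J'' = 1440 > 0 (a local minimum). The iterate converges there.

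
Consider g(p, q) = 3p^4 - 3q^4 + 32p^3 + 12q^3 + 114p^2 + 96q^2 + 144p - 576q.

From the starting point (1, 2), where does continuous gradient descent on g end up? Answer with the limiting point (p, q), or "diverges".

(-1, 3)

g is separable, so gradient descent decouples: p follows -∂g/∂p, q follows -∂g/∂q.
∂g/∂p = 12(p + 1)(p + 3)(p + 4); at p=1 this is 480, so p decreases.
∂g/∂q = -12(q - 4)(q - 3)(q + 4); at q=2 this is -144, so q increases.
p converges to its nearest critical value -1 (a local min of the p-part); q converges to 3. The iterate converges to (-1, 3).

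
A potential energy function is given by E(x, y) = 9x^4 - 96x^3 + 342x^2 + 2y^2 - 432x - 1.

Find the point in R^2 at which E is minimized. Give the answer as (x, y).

E(x,y) separates as P(x) + Q(y) − 1, so its minimum is min P + min Q − 1.
P'(x) = 36(x - 4)(x - 3)(x - 1) vanishes at x ∈ {1, 3, 4}; Q'(y) = 4y vanishes at y ∈ {0}.
Local minima of P (where P''>0): P(1)=-177, P(4)=-96. Local minima of Q: Q(0)=0.
So the global minimum of E is P(1) + Q(0) − 1 = -177 + 0 − 1 = -178, attained at (1, 0).

(1, 0)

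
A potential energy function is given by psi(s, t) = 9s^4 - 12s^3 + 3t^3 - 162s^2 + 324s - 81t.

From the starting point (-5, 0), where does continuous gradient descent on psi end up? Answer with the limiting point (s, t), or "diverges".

psi is separable, so gradient descent decouples: s follows -∂psi/∂s, t follows -∂psi/∂t.
∂psi/∂s = 36(s - 3)(s - 1)(s + 3); at s=-5 this is -3456, so s increases.
∂psi/∂t = 9(t - 3)(t + 3); at t=0 this is -81, so t increases.
s converges to its nearest critical value -3 (a local min of the s-part); t converges to 3. The iterate converges to (-3, 3).

(-3, 3)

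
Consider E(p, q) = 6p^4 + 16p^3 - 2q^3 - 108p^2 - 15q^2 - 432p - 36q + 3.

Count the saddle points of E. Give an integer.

E separates as a function of p plus a function of q, so ∇E=0 decouples.
∂E/∂p = 24(p - 3)(p + 2)(p + 3) = 0 at p ∈ {-3, -2, 3}; ∂E/∂q = -6(q + 2)(q + 3) = 0 at q ∈ {-3, -2}.
The Hessian is diagonal: diag(E_pp, E_qq). Second derivatives: E_pp(-3)=144, E_pp(-2)=-120, E_pp(3)=720; E_qq(-3)=6, E_qq(-2)=-6.
Saddle points occur where the two diagonal entries have opposite signs: (-3, -2), (-2, -3), (3, -2). Count: 3.

3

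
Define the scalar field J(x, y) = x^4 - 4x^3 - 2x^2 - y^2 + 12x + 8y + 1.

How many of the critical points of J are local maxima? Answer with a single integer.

J separates as a function of x plus a function of y, so ∇J=0 decouples.
∂J/∂x = 4(x - 3)(x - 1)(x + 1) = 0 at x ∈ {-1, 1, 3}; ∂J/∂y = -2(y - 4) = 0 at y ∈ {4}.
The Hessian is diagonal: diag(J_xx, J_yy). Second derivatives: J_xx(-1)=32, J_xx(1)=-16, J_xx(3)=32; J_yy(4)=-2.
Local maxima occur where both diagonal entries negative: (1, 4). Count: 1.

1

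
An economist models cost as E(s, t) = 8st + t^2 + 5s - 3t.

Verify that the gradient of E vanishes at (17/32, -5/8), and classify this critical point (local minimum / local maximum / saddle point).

saddle point

∇E = (8t + 5, 8s + 2t - 3); substituting (17/32, -5/8) gives ∇E = (0, 0), so (17/32, -5/8) is indeed a critical point.
The Hessian of E is constant: H = [[0, 8], [8, 2]].
det(H) = 0·2 − 8² = -64.
Since det(H) < 0, H is indefinite and the critical point is a saddle point.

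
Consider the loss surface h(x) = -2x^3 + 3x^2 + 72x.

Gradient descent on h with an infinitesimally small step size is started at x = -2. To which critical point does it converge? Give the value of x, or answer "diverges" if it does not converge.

h'(x) = -6(x - 4)(x + 3), so h'(-2) = 36.
Gradient descent moves in the -h' direction, i.e. x is decreasing.
The nearest critical point in that direction is x = -3, where h'' = 42 > 0 (a local minimum). The iterate converges there.

-3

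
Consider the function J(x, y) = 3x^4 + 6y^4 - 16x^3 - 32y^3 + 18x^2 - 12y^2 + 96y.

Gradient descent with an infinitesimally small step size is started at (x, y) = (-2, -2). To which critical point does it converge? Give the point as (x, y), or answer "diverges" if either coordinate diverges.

J is separable, so gradient descent decouples: x follows -∂J/∂x, y follows -∂J/∂y.
∂J/∂x = 12x(x - 3)(x - 1); at x=-2 this is -360, so x increases.
∂J/∂y = 24(y - 4)(y - 1)(y + 1); at y=-2 this is -432, so y increases.
x converges to its nearest critical value 0 (a local min of the x-part); y converges to -1. The iterate converges to (0, -1).

(0, -1)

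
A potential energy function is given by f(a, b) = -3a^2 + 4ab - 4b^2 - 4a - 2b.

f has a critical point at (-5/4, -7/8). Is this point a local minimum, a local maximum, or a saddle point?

The Hessian of f is constant: H = [[-6, 4], [4, -8]].
det(H) = (-6)·(-8) − 4² = 32.
det(H) > 0 and tr(H) = -14 < 0, so H is negative definite and the point is a local maximum.

local maximum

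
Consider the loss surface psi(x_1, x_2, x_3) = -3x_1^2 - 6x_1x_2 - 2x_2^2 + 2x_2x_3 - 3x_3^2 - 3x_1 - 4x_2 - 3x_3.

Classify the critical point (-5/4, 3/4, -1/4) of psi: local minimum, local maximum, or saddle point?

The Hessian is constant: H = [[-6, -6, 0], [-6, -4, 2], [0, 2, -6]].
Leading principal minors: Δ₁ = -6, Δ₂ = -12, Δ₃ = 96.
The minors fit neither the all-positive nor the alternating-sign pattern, so H is indefinite: a saddle point.

saddle point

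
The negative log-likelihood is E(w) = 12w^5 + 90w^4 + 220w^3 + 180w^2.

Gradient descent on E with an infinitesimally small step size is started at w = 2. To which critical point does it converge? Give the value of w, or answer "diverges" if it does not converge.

0

E'(w) = 60w(w + 1)(w + 2)(w + 3), so E'(2) = 7200.
Gradient descent moves in the -E' direction, i.e. w is decreasing.
The nearest critical point in that direction is w = 0, where E'' = 360 > 0 (a local minimum). The iterate converges there.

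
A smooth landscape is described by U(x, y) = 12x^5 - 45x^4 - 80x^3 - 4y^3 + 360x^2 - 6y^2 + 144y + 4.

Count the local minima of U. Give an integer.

2

U separates as a function of x plus a function of y, so ∇U=0 decouples.
∂U/∂x = 60x(x - 3)(x - 2)(x + 2) = 0 at x ∈ {-2, 0, 2, 3}; ∂U/∂y = -12(y - 3)(y + 4) = 0 at y ∈ {-4, 3}.
The Hessian is diagonal: diag(U_xx, U_yy). Second derivatives: U_xx(-2)=-2400, U_xx(0)=720, U_xx(2)=-480, U_xx(3)=900; U_yy(-4)=84, U_yy(3)=-84.
Local minima occur where both diagonal entries positive: (0, -4), (3, -4). Count: 2.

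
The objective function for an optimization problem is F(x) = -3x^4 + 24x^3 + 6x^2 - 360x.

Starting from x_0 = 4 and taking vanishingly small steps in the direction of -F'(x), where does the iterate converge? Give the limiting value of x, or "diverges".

F'(x) = -12(x - 5)(x - 3)(x + 2), so F'(4) = 72.
Gradient descent moves in the -F' direction, i.e. x is decreasing.
The nearest critical point in that direction is x = 3, where F'' = 120 > 0 (a local minimum). The iterate converges there.

3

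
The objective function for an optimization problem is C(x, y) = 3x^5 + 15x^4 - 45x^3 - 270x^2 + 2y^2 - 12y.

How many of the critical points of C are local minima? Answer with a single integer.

C separates as a function of x plus a function of y, so ∇C=0 decouples.
∂C/∂x = 15x(x - 3)(x + 3)(x + 4) = 0 at x ∈ {-4, -3, 0, 3}; ∂C/∂y = 4(y - 3) = 0 at y ∈ {3}.
The Hessian is diagonal: diag(C_xx, C_yy). Second derivatives: C_xx(-4)=-420, C_xx(-3)=270, C_xx(0)=-540, C_xx(3)=1890; C_yy(3)=4.
Local minima occur where both diagonal entries positive: (-3, 3), (3, 3). Count: 2.

2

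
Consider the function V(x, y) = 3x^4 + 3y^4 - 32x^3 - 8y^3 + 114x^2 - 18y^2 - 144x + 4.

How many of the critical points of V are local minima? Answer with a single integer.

V separates as a function of x plus a function of y, so ∇V=0 decouples.
∂V/∂x = 12(x - 4)(x - 3)(x - 1) = 0 at x ∈ {1, 3, 4}; ∂V/∂y = 12y(y - 3)(y + 1) = 0 at y ∈ {-1, 0, 3}.
The Hessian is diagonal: diag(V_xx, V_yy). Second derivatives: V_xx(1)=72, V_xx(3)=-24, V_xx(4)=36; V_yy(-1)=48, V_yy(0)=-36, V_yy(3)=144.
Local minima occur where both diagonal entries positive: (1, -1), (1, 3), (4, -1), (4, 3). Count: 4.

4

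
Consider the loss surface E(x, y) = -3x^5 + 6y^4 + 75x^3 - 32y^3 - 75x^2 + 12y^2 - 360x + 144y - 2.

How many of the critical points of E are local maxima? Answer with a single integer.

E separates as a function of x plus a function of y, so ∇E=0 decouples.
∂E/∂x = -15(x - 3)(x - 2)(x + 1)(x + 4) = 0 at x ∈ {-4, -1, 2, 3}; ∂E/∂y = 24(y - 3)(y - 2)(y + 1) = 0 at y ∈ {-1, 2, 3}.
The Hessian is diagonal: diag(E_xx, E_yy). Second derivatives: E_xx(-4)=1890, E_xx(-1)=-540, E_xx(2)=270, E_xx(3)=-420; E_yy(-1)=288, E_yy(2)=-72, E_yy(3)=96.
Local maxima occur where both diagonal entries negative: (-1, 2), (3, 2). Count: 2.

2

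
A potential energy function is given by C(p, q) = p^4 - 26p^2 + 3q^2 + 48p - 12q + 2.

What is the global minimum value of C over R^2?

-362

C(p,q) separates as A(p) + B(q) + 2, so its minimum is min A + min B + 2.
A'(p) = 4(p - 3)(p - 1)(p + 4) vanishes at p ∈ {-4, 1, 3}; B'(q) = 6q - 12 vanishes at q ∈ {2}.
Local minima of A (where A''>0): A(-4)=-352, A(3)=-9. Local minima of B: B(2)=-12.
So the global minimum of C is A(-4) + B(2) + 2 = -352 − 12 + 2 = -362, attained at (-4, 2).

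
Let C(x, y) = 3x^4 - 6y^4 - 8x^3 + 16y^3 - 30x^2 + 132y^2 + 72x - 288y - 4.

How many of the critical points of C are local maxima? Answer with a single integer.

C separates as a function of x plus a function of y, so ∇C=0 decouples.
∂C/∂x = 12(x - 3)(x - 1)(x + 2) = 0 at x ∈ {-2, 1, 3}; ∂C/∂y = -24(y - 4)(y - 1)(y + 3) = 0 at y ∈ {-3, 1, 4}.
The Hessian is diagonal: diag(C_xx, C_yy). Second derivatives: C_xx(-2)=180, C_xx(1)=-72, C_xx(3)=120; C_yy(-3)=-672, C_yy(1)=288, C_yy(4)=-504.
Local maxima occur where both diagonal entries negative: (1, -3), (1, 4). Count: 2.

2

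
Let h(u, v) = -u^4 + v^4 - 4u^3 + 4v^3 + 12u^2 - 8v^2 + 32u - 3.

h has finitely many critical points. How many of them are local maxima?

2

h separates as a function of u plus a function of v, so ∇h=0 decouples.
∂h/∂u = -4(u - 2)(u + 1)(u + 4) = 0 at u ∈ {-4, -1, 2}; ∂h/∂v = 4v(v - 1)(v + 4) = 0 at v ∈ {-4, 0, 1}.
The Hessian is diagonal: diag(h_uu, h_vv). Second derivatives: h_uu(-4)=-72, h_uu(-1)=36, h_uu(2)=-72; h_vv(-4)=80, h_vv(0)=-16, h_vv(1)=20.
Local maxima occur where both diagonal entries negative: (-4, 0), (2, 0). Count: 2.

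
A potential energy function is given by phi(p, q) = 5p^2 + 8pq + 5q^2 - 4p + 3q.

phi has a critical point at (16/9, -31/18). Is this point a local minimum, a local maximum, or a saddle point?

The Hessian of phi is constant: H = [[10, 8], [8, 10]].
det(H) = 10·10 − 8² = 36.
det(H) > 0 and tr(H) = 20 > 0, so H is positive definite and the point is a local minimum.

local minimum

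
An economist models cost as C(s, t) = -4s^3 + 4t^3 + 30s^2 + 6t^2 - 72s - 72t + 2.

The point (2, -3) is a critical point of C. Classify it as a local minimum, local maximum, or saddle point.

saddle point

The mixed partial ∂²C/∂s∂t is 0, so the Hessian at any point is diag(C_ss, C_tt) = diag(12(-2s + 5), 12(2t + 1)).
At (2, -3): H = diag(12, -60).
The eigenvalues have opposite signs, so H is indefinite: a saddle point.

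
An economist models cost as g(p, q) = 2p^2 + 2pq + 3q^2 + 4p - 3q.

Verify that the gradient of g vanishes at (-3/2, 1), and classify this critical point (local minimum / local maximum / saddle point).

local minimum

∇g = (4p + 2q + 4, 2p + 6q - 3); substituting (-3/2, 1) gives ∇g = (0, 0), so (-3/2, 1) is indeed a critical point.
The Hessian of g is constant: H = [[4, 2], [2, 6]].
det(H) = 4·6 − 2² = 20.
det(H) > 0 and tr(H) = 10 > 0, so H is positive definite and the point is a local minimum.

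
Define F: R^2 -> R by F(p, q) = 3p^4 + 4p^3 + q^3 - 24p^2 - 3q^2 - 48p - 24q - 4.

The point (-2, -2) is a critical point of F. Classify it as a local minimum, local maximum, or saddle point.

The mixed partial ∂²F/∂p∂q is 0, so the Hessian at any point is diag(F_pp, F_qq) = diag(12(3p^2 + 2p - 4), 6(q - 1)).
At (-2, -2): H = diag(48, -18).
The eigenvalues have opposite signs, so H is indefinite: a saddle point.

saddle point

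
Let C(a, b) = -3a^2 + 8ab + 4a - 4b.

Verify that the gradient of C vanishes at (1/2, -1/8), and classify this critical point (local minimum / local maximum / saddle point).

saddle point

∇C = (-6a + 8b + 4, 8a - 4); substituting (1/2, -1/8) gives ∇C = (0, 0), so (1/2, -1/8) is indeed a critical point.
The Hessian of C is constant: H = [[-6, 8], [8, 0]].
det(H) = (-6)·0 − 8² = -64.
Since det(H) < 0, H is indefinite and the critical point is a saddle point.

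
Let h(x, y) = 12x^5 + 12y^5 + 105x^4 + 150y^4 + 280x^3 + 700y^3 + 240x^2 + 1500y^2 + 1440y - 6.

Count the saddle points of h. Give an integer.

8

h separates as a function of x plus a function of y, so ∇h=0 decouples.
∂h/∂x = 60x(x + 1)(x + 2)(x + 4) = 0 at x ∈ {-4, -2, -1, 0}; ∂h/∂y = 60(y + 1)(y + 2)(y + 3)(y + 4) = 0 at y ∈ {-4, -3, -2, -1}.
The Hessian is diagonal: diag(h_xx, h_yy). Second derivatives: h_xx(-4)=-1440, h_xx(-2)=240, h_xx(-1)=-180, h_xx(0)=480; h_yy(-4)=-360, h_yy(-3)=120, h_yy(-2)=-120, h_yy(-1)=360.
Saddle points occur where the two diagonal entries have opposite signs: (-4, -3), (-4, -1), (-2, -4), (-2, -2), (-1, -3), (-1, -1), (0, -4), (0, -2). Count: 8.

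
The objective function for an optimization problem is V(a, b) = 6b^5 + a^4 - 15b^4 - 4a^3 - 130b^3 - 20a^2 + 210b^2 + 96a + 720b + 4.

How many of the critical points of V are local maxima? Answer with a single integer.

V separates as a function of a plus a function of b, so ∇V=0 decouples.
∂V/∂a = 4(a - 4)(a - 2)(a + 3) = 0 at a ∈ {-3, 2, 4}; ∂V/∂b = 30(b - 4)(b - 2)(b + 1)(b + 3) = 0 at b ∈ {-3, -1, 2, 4}.
The Hessian is diagonal: diag(V_aa, V_bb). Second derivatives: V_aa(-3)=140, V_aa(2)=-40, V_aa(4)=56; V_bb(-3)=-2100, V_bb(-1)=900, V_bb(2)=-900, V_bb(4)=2100.
Local maxima occur where both diagonal entries negative: (2, -3), (2, 2). Count: 2.

2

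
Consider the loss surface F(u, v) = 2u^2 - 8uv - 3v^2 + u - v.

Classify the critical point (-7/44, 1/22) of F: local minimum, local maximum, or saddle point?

saddle point

The Hessian of F is constant: H = [[4, -8], [-8, -6]].
det(H) = 4·(-6) − (-8)² = -88.
Since det(H) < 0, H is indefinite and the critical point is a saddle point.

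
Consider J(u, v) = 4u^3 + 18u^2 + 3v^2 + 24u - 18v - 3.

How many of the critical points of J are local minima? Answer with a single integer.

1

J separates as a function of u plus a function of v, so ∇J=0 decouples.
∂J/∂u = 12(u + 1)(u + 2) = 0 at u ∈ {-2, -1}; ∂J/∂v = 6(v - 3) = 0 at v ∈ {3}.
The Hessian is diagonal: diag(J_uu, J_vv). Second derivatives: J_uu(-2)=-12, J_uu(-1)=12; J_vv(3)=6.
Local minima occur where both diagonal entries positive: (-1, 3). Count: 1.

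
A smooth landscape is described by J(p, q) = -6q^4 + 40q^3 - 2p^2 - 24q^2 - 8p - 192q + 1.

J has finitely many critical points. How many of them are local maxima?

J separates as a function of p plus a function of q, so ∇J=0 decouples.
∂J/∂p = -4(p + 2) = 0 at p ∈ {-2}; ∂J/∂q = -24(q - 4)(q - 2)(q + 1) = 0 at q ∈ {-1, 2, 4}.
The Hessian is diagonal: diag(J_pp, J_qq). Second derivatives: J_pp(-2)=-4; J_qq(-1)=-360, J_qq(2)=144, J_qq(4)=-240.
Local maxima occur where both diagonal entries negative: (-2, -1), (-2, 4). Count: 2.

2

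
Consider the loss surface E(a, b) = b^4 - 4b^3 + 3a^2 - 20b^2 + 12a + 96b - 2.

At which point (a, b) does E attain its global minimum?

(-2, -3)

E(a,b) separates as P(a) + Q(b) − 2, so its minimum is min P + min Q − 2.
P'(a) = 6a + 12 vanishes at a ∈ {-2}; Q'(b) = 4(b - 4)(b - 2)(b + 3) vanishes at b ∈ {-3, 2, 4}.
Local minima of P (where P''>0): P(-2)=-12. Local minima of Q: Q(-3)=-279, Q(4)=64.
So the global minimum of E is P(-2) + Q(-3) − 2 = -12 − 279 − 2 = -293, attained at (-2, -3).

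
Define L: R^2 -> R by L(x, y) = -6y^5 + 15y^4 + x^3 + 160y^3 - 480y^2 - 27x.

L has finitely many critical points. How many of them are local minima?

L separates as a function of x plus a function of y, so ∇L=0 decouples.
∂L/∂x = 3(x - 3)(x + 3) = 0 at x ∈ {-3, 3}; ∂L/∂y = -30y(y - 4)(y - 2)(y + 4) = 0 at y ∈ {-4, 0, 2, 4}.
The Hessian is diagonal: diag(L_xx, L_yy). Second derivatives: L_xx(-3)=-18, L_xx(3)=18; L_yy(-4)=5760, L_yy(0)=-960, L_yy(2)=720, L_yy(4)=-1920.
Local minima occur where both diagonal entries positive: (3, -4), (3, 2). Count: 2.

2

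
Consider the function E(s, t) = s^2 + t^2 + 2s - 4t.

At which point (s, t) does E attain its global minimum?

(-1, 2)

E(s,t) separates as P(s) + Q(t), so its minimum is min P + min Q.
P'(s) = 2s + 2 vanishes at s ∈ {-1}; Q'(t) = 2(t - 2) vanishes at t ∈ {2}.
Local minima of P (where P''>0): P(-1)=-1. Local minima of Q: Q(2)=-4.
So the global minimum of E is P(-1) + Q(2) = -1 − 4 = -5, attained at (-1, 2).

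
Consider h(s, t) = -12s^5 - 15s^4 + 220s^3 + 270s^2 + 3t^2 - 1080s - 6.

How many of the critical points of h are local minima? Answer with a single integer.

2

h separates as a function of s plus a function of t, so ∇h=0 decouples.
∂h/∂s = -60(s - 3)(s - 1)(s + 2)(s + 3) = 0 at s ∈ {-3, -2, 1, 3}; ∂h/∂t = 6t = 0 at t ∈ {0}.
The Hessian is diagonal: diag(h_ss, h_tt). Second derivatives: h_ss(-3)=1440, h_ss(-2)=-900, h_ss(1)=1440, h_ss(3)=-3600; h_tt(0)=6.
Local minima occur where both diagonal entries positive: (-3, 0), (1, 0). Count: 2.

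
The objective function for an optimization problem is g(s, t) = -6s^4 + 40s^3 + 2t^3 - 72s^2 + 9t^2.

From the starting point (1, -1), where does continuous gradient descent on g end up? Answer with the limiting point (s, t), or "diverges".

g is separable, so gradient descent decouples: s follows -∂g/∂s, t follows -∂g/∂t.
∂g/∂s = -24s(s - 3)(s - 2); at s=1 this is -48, so s increases.
∂g/∂t = 6t(t + 3); at t=-1 this is -12, so t increases.
s converges to its nearest critical value 2 (a local min of the s-part); t converges to 0. The iterate converges to (2, 0).

(2, 0)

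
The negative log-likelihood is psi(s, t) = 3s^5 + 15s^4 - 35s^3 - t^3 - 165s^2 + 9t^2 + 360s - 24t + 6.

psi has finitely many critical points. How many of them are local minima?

psi separates as a function of s plus a function of t, so ∇psi=0 decouples.
∂psi/∂s = 15(s - 2)(s - 1)(s + 3)(s + 4) = 0 at s ∈ {-4, -3, 1, 2}; ∂psi/∂t = -3(t - 4)(t - 2) = 0 at t ∈ {2, 4}.
The Hessian is diagonal: diag(psi_ss, psi_tt). Second derivatives: psi_ss(-4)=-450, psi_ss(-3)=300, psi_ss(1)=-300, psi_ss(2)=450; psi_tt(2)=6, psi_tt(4)=-6.
Local minima occur where both diagonal entries positive: (-3, 2), (2, 2). Count: 2.

2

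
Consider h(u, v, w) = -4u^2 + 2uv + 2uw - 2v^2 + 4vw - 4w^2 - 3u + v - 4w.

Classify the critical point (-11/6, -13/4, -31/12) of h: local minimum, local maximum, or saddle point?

The Hessian is constant: H = [[-8, 2, 2], [2, -4, 4], [2, 4, -8]].
Leading principal minors: Δ₁ = -8, Δ₂ = 28, Δ₃ = -48.
The minors alternate sign starting negative (−, +, −), so H is negative definite: a local maximum.

local maximum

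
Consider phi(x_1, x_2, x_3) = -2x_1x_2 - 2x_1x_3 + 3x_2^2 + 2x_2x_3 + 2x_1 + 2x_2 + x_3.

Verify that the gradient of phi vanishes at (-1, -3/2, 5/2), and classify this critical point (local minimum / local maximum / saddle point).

∇phi = (-2x_2 - 2x_3 + 2, -2x_1 + 6x_2 + 2x_3 + 2, -2x_1 + 2x_2 + 1); substituting (-1, -3/2, 5/2) gives ∇phi = (0, 0, 0), so (-1, -3/2, 5/2) is indeed a critical point.
The Hessian is constant: H = [[0, -2, -2], [-2, 6, 2], [-2, 2, 0]].
Leading principal minors: Δ₁ = 0, Δ₂ = -4, Δ₃ = -8.
The minors fit neither the all-positive nor the alternating-sign pattern, so H is indefinite: a saddle point.

saddle point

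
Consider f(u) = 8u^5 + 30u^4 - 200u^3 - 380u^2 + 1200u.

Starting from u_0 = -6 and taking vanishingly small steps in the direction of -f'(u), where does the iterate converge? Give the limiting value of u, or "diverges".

diverges

f'(u) = 40(u - 3)(u - 1)(u + 2)(u + 5), so f'(-6) = 10080.
Gradient descent moves in the -f' direction, i.e. u is decreasing.
There is no critical point below u=-6, and f' keeps the same sign, so the iterate runs off to −∞.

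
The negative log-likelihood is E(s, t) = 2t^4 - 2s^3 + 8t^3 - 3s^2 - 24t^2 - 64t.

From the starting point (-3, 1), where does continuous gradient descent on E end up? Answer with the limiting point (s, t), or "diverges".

(-1, 2)

E is separable, so gradient descent decouples: s follows -∂E/∂s, t follows -∂E/∂t.
∂E/∂s = -6s(s + 1); at s=-3 this is -36, so s increases.
∂E/∂t = 8(t - 2)(t + 1)(t + 4); at t=1 this is -80, so t increases.
s converges to its nearest critical value -1 (a local min of the s-part); t converges to 2. The iterate converges to (-1, 2).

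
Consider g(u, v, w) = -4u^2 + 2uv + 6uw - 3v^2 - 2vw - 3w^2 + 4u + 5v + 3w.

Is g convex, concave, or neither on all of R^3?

g is quadratic, so its Hessian is the constant matrix H = [[-8, 2, 6], [2, -6, -2], [6, -2, -6]].
Leading principal minors: -8, 44, -64.
Signs alternate −, +, − ⇒ H ≺ 0 ⇒ concave.

concave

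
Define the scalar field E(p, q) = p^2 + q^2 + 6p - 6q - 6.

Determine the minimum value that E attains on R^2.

-24

E(p,q) separates as A(p) + B(q) − 6, so its minimum is min A + min B − 6.
A'(p) = 2p + 6 vanishes at p ∈ {-3}; B'(q) = 2q - 6 vanishes at q ∈ {3}.
Local minima of A (where A''>0): A(-3)=-9. Local minima of B: B(3)=-9.
So the global minimum of E is A(-3) + B(3) − 6 = -9 − 9 − 6 = -24, attained at (-3, 3).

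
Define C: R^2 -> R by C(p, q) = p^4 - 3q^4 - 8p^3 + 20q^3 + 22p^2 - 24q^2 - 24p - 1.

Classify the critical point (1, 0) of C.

saddle point

The mixed partial ∂²C/∂p∂q is 0, so the Hessian at any point is diag(C_pp, C_qq) = diag(4(3p^2 - 12p + 11), 12(-3q^2 + 10q - 4)).
At (1, 0): H = diag(8, -48).
The eigenvalues have opposite signs, so H is indefinite: a saddle point.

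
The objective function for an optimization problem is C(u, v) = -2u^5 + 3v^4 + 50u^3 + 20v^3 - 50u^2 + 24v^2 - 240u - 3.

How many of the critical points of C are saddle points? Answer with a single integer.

6

C separates as a function of u plus a function of v, so ∇C=0 decouples.
∂C/∂u = -10(u - 3)(u - 2)(u + 1)(u + 4) = 0 at u ∈ {-4, -1, 2, 3}; ∂C/∂v = 12v(v + 1)(v + 4) = 0 at v ∈ {-4, -1, 0}.
The Hessian is diagonal: diag(C_uu, C_vv). Second derivatives: C_uu(-4)=1260, C_uu(-1)=-360, C_uu(2)=180, C_uu(3)=-280; C_vv(-4)=144, C_vv(-1)=-36, C_vv(0)=48.
Saddle points occur where the two diagonal entries have opposite signs: (-4, -1), (-1, -4), (-1, 0), (2, -1), (3, -4), (3, 0). Count: 6.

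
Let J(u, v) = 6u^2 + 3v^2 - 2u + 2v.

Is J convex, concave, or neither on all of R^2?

J is quadratic, so its Hessian is the constant matrix H = [[12, 0], [0, 6]].
det(H) = 72, tr(H) = 18.
det(H) > 0 and tr(H) > 0, so H is positive definite everywhere: convex.

convex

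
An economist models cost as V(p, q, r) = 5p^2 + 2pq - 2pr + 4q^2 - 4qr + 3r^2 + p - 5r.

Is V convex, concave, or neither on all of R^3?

convex

V is quadratic, so its Hessian is the constant matrix H = [[10, 2, -2], [2, 8, -4], [-2, -4, 6]].
Leading principal minors: 10, 76, 296.
All positive ⇒ H ≻ 0 ⇒ convex.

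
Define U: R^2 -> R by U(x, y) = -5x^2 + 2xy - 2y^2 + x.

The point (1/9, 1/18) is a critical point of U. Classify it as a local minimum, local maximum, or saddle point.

local maximum

The Hessian of U is constant: H = [[-10, 2], [2, -4]].
det(H) = (-10)·(-4) − 2² = 36.
det(H) > 0 and tr(H) = -14 < 0, so H is negative definite and the point is a local maximum.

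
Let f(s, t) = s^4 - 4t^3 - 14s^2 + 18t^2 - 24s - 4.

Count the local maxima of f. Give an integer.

1

f separates as a function of s plus a function of t, so ∇f=0 decouples.
∂f/∂s = 4(s - 3)(s + 1)(s + 2) = 0 at s ∈ {-2, -1, 3}; ∂f/∂t = -12t(t - 3) = 0 at t ∈ {0, 3}.
The Hessian is diagonal: diag(f_ss, f_tt). Second derivatives: f_ss(-2)=20, f_ss(-1)=-16, f_ss(3)=80; f_tt(0)=36, f_tt(3)=-36.
Local maxima occur where both diagonal entries negative: (-1, 3). Count: 1.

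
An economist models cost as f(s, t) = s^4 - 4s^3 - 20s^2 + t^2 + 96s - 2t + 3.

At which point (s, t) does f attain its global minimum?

f(s,t) separates as P(s) + Q(t) + 3, so its minimum is min P + min Q + 3.
P'(s) = 4(s - 4)(s - 2)(s + 3) vanishes at s ∈ {-3, 2, 4}; Q'(t) = 2(t - 1) vanishes at t ∈ {1}.
Local minima of P (where P''>0): P(-3)=-279, P(4)=64. Local minima of Q: Q(1)=-1.
So the global minimum of f is P(-3) + Q(1) + 3 = -279 − 1 + 3 = -277, attained at (-3, 1).

(-3, 1)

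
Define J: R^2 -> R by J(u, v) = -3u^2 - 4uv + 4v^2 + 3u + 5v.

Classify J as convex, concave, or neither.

neither

J is quadratic, so its Hessian is the constant matrix H = [[-6, -4], [-4, 8]].
det(H) = -64, tr(H) = 2.
det(H) < 0, so H is indefinite: neither convex nor concave.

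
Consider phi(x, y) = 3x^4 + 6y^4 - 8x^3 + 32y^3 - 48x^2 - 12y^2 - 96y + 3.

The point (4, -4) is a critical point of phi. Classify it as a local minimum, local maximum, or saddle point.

local minimum

The mixed partial ∂²phi/∂x∂y is 0, so the Hessian at any point is diag(phi_xx, phi_yy) = diag(12(3x^2 - 4x - 8), 24(3y^2 + 8y - 1)).
At (4, -4): H = diag(288, 360).
Both eigenvalues are positive, so H is positive definite: a local minimum.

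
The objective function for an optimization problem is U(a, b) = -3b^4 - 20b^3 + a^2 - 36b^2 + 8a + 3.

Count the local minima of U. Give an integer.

1

U separates as a function of a plus a function of b, so ∇U=0 decouples.
∂U/∂a = 2(a + 4) = 0 at a ∈ {-4}; ∂U/∂b = -12b(b + 2)(b + 3) = 0 at b ∈ {-3, -2, 0}.
The Hessian is diagonal: diag(U_aa, U_bb). Second derivatives: U_aa(-4)=2; U_bb(-3)=-36, U_bb(-2)=24, U_bb(0)=-72.
Local minima occur where both diagonal entries positive: (-4, -2). Count: 1.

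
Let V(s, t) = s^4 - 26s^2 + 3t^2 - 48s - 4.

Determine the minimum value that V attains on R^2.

V(s,t) separates as P(s) + Q(t) − 4, so its minimum is min P + min Q − 4.
P'(s) = 4(s - 4)(s + 1)(s + 3) vanishes at s ∈ {-3, -1, 4}; Q'(t) = 6t vanishes at t ∈ {0}.
Local minima of P (where P''>0): P(-3)=-9, P(4)=-352. Local minima of Q: Q(0)=0.
So the global minimum of V is P(4) + Q(0) − 4 = -352 + 0 − 4 = -356, attained at (4, 0).

-356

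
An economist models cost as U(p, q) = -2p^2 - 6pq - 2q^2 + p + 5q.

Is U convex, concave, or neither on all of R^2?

neither

U is quadratic, so its Hessian is the constant matrix H = [[-4, -6], [-6, -4]].
det(H) = -20, tr(H) = -8.
det(H) < 0, so H is indefinite: neither convex nor concave.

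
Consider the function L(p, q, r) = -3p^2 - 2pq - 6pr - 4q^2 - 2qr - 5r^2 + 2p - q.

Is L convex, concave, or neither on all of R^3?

concave

L is quadratic, so its Hessian is the constant matrix H = [[-6, -2, -6], [-2, -8, -2], [-6, -2, -10]].
Leading principal minors: -6, 44, -176.
Signs alternate −, +, − ⇒ H ≺ 0 ⇒ concave.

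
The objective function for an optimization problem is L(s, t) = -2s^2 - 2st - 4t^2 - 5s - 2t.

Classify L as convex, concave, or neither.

concave

L is quadratic, so its Hessian is the constant matrix H = [[-4, -2], [-2, -8]].
det(H) = 28, tr(H) = -12.
det(H) > 0 and tr(H) < 0, so H is negative definite everywhere: concave.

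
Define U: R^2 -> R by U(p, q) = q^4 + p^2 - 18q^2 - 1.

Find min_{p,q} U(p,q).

U(p,q) separates as A(p) + B(q) − 1, so its minimum is min A + min B − 1.
A'(p) = 2p vanishes at p ∈ {0}; B'(q) = 4q(q - 3)(q + 3) vanishes at q ∈ {-3, 0, 3}.
Local minima of A (where A''>0): A(0)=0. Local minima of B: B(-3)=-81, B(3)=-81.
So the global minimum of U is A(0) + B(-3) − 1 = 0 − 81 − 1 = -82, attained at (0, -3).

-82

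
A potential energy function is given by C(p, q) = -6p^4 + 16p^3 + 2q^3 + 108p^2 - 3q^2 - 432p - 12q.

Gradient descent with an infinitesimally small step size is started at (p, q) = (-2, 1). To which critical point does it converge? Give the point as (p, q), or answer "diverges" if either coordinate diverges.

C is separable, so gradient descent decouples: p follows -∂C/∂p, q follows -∂C/∂q.
∂C/∂p = -24(p - 3)(p - 2)(p + 3); at p=-2 this is -480, so p increases.
∂C/∂q = 6(q - 2)(q + 1); at q=1 this is -12, so q increases.
p converges to its nearest critical value 2 (a local min of the p-part); q converges to 2. The iterate converges to (2, 2).

(2, 2)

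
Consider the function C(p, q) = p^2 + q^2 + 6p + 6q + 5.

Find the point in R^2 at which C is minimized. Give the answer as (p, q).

C(p,q) separates as A(p) + B(q) + 5, so its minimum is min A + min B + 5.
A'(p) = 2p + 6 vanishes at p ∈ {-3}; B'(q) = 2q + 6 vanishes at q ∈ {-3}.
Local minima of A (where A''>0): A(-3)=-9. Local minima of B: B(-3)=-9.
So the global minimum of C is A(-3) + B(-3) + 5 = -9 − 9 + 5 = -13, attained at (-3, -3).

(-3, -3)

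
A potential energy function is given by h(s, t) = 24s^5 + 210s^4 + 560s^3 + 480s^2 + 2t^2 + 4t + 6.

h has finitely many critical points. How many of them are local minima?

2

h separates as a function of s plus a function of t, so ∇h=0 decouples.
∂h/∂s = 120s(s + 1)(s + 2)(s + 4) = 0 at s ∈ {-4, -2, -1, 0}; ∂h/∂t = 4(t + 1) = 0 at t ∈ {-1}.
The Hessian is diagonal: diag(h_ss, h_tt). Second derivatives: h_ss(-4)=-2880, h_ss(-2)=480, h_ss(-1)=-360, h_ss(0)=960; h_tt(-1)=4.
Local minima occur where both diagonal entries positive: (-2, -1), (0, -1). Count: 2.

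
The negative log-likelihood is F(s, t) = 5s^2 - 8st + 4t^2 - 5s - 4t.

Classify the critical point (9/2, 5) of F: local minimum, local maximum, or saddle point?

local minimum

The Hessian of F is constant: H = [[10, -8], [-8, 8]].
det(H) = 10·8 − (-8)² = 16.
det(H) > 0 and tr(H) = 18 > 0, so H is positive definite and the point is a local minimum.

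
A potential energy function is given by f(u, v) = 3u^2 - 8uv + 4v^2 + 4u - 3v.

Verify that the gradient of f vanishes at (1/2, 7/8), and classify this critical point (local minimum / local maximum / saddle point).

∇f = (6u - 8v + 4, -8u + 8v - 3); substituting (1/2, 7/8) gives ∇f = (0, 0), so (1/2, 7/8) is indeed a critical point.
The Hessian of f is constant: H = [[6, -8], [-8, 8]].
det(H) = 6·8 − (-8)² = -16.
Since det(H) < 0, H is indefinite and the critical point is a saddle point.

saddle point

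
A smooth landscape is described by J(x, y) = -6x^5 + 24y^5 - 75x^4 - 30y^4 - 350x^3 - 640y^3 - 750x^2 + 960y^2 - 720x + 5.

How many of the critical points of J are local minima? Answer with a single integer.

4

J separates as a function of x plus a function of y, so ∇J=0 decouples.
∂J/∂x = -30(x + 1)(x + 2)(x + 3)(x + 4) = 0 at x ∈ {-4, -3, -2, -1}; ∂J/∂y = 120y(y - 4)(y - 1)(y + 4) = 0 at y ∈ {-4, 0, 1, 4}.
The Hessian is diagonal: diag(J_xx, J_yy). Second derivatives: J_xx(-4)=180, J_xx(-3)=-60, J_xx(-2)=60, J_xx(-1)=-180; J_yy(-4)=-19200, J_yy(0)=1920, J_yy(1)=-1800, J_yy(4)=11520.
Local minima occur where both diagonal entries positive: (-4, 0), (-4, 4), (-2, 0), (-2, 4). Count: 4.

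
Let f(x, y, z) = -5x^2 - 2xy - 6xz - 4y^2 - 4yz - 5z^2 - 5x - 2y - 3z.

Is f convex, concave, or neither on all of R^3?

f is quadratic, so its Hessian is the constant matrix H = [[-10, -2, -6], [-2, -8, -4], [-6, -4, -10]].
Leading principal minors: -10, 76, -408.
Signs alternate −, +, − ⇒ H ≺ 0 ⇒ concave.

concave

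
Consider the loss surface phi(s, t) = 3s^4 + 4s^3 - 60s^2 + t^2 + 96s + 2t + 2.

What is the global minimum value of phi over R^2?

-831

phi(s,t) separates as P(s) + Q(t) + 2, so its minimum is min P + min Q + 2.
P'(s) = 12(s - 2)(s - 1)(s + 4) vanishes at s ∈ {-4, 1, 2}; Q'(t) = 2(t + 1) vanishes at t ∈ {-1}.
Local minima of P (where P''>0): P(-4)=-832, P(2)=32. Local minima of Q: Q(-1)=-1.
So the global minimum of phi is P(-4) + Q(-1) + 2 = -832 − 1 + 2 = -831, attained at (-4, -1).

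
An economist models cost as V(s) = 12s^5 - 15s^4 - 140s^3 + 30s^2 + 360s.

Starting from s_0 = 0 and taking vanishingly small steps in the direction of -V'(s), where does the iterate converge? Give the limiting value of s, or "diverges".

-1

V'(s) = 60(s - 3)(s - 1)(s + 1)(s + 2), so V'(0) = 360.
Gradient descent moves in the -V' direction, i.e. s is decreasing.
The nearest critical point in that direction is s = -1, where V'' = 480 > 0 (a local minimum). The iterate converges there.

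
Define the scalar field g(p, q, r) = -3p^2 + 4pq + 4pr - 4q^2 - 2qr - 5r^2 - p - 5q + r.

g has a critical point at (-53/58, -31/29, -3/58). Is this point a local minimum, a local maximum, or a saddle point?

The Hessian is constant: H = [[-6, 4, 4], [4, -8, -2], [4, -2, -10]].
Leading principal minors: Δ₁ = -6, Δ₂ = 32, Δ₃ = -232.
The minors alternate sign starting negative (−, +, −), so H is negative definite: a local maximum.

local maximum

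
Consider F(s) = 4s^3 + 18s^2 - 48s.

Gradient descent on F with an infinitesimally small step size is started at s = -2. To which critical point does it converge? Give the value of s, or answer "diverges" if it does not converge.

1

F'(s) = 12(s - 1)(s + 4), so F'(-2) = -72.
Gradient descent moves in the -F' direction, i.e. s is increasing.
The nearest critical point in that direction is s = 1, where F'' = 60 > 0 (a local minimum). The iterate converges there.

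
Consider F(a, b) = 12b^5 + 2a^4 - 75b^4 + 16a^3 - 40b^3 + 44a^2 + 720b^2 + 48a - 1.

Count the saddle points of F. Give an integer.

6

F separates as a function of a plus a function of b, so ∇F=0 decouples.
∂F/∂a = 8(a + 1)(a + 2)(a + 3) = 0 at a ∈ {-3, -2, -1}; ∂F/∂b = 60b(b - 4)(b - 3)(b + 2) = 0 at b ∈ {-2, 0, 3, 4}.
The Hessian is diagonal: diag(F_aa, F_bb). Second derivatives: F_aa(-3)=16, F_aa(-2)=-8, F_aa(-1)=16; F_bb(-2)=-3600, F_bb(0)=1440, F_bb(3)=-900, F_bb(4)=1440.
Saddle points occur where the two diagonal entries have opposite signs: (-3, -2), (-3, 3), (-2, 0), (-2, 4), (-1, -2), (-1, 3). Count: 6.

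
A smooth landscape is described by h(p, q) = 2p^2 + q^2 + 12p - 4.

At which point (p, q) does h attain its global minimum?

h(p,q) separates as A(p) + B(q) − 4, so its minimum is min A + min B − 4.
A'(p) = 4p + 12 vanishes at p ∈ {-3}; B'(q) = 2q vanishes at q ∈ {0}.
Local minima of A (where A''>0): A(-3)=-18. Local minima of B: B(0)=0.
So the global minimum of h is A(-3) + B(0) − 4 = -18 + 0 − 4 = -22, attained at (-3, 0).

(-3, 0)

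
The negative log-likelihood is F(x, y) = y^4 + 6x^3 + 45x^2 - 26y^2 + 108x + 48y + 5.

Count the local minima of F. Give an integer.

F separates as a function of x plus a function of y, so ∇F=0 decouples.
∂F/∂x = 18(x + 2)(x + 3) = 0 at x ∈ {-3, -2}; ∂F/∂y = 4(y - 3)(y - 1)(y + 4) = 0 at y ∈ {-4, 1, 3}.
The Hessian is diagonal: diag(F_xx, F_yy). Second derivatives: F_xx(-3)=-18, F_xx(-2)=18; F_yy(-4)=140, F_yy(1)=-40, F_yy(3)=56.
Local minima occur where both diagonal entries positive: (-2, -4), (-2, 3). Count: 2.

2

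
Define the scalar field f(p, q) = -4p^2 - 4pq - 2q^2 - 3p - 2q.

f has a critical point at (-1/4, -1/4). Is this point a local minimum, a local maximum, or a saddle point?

The Hessian of f is constant: H = [[-8, -4], [-4, -4]].
det(H) = (-8)·(-4) − (-4)² = 16.
det(H) > 0 and tr(H) = -12 < 0, so H is negative definite and the point is a local maximum.

local maximum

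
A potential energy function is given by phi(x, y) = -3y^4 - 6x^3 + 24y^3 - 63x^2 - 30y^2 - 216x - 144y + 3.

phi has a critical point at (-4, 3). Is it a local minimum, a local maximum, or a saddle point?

local minimum

The mixed partial ∂²phi/∂x∂y is 0, so the Hessian at any point is diag(phi_xx, phi_yy) = diag(-18(2x + 7), 12(-3y^2 + 12y - 5)).
At (-4, 3): H = diag(18, 48).
Both eigenvalues are positive, so H is positive definite: a local minimum.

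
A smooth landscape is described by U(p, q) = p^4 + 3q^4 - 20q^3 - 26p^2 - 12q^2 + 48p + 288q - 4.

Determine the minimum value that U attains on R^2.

-772

U(p,q) separates as A(p) + B(q) − 4, so its minimum is min A + min B − 4.
A'(p) = 4(p - 3)(p - 1)(p + 4) vanishes at p ∈ {-4, 1, 3}; B'(q) = 12(q - 4)(q - 3)(q + 2) vanishes at q ∈ {-2, 3, 4}.
Local minima of A (where A''>0): A(-4)=-352, A(3)=-9. Local minima of B: B(-2)=-416, B(4)=448.
So the global minimum of U is A(-4) + B(-2) − 4 = -352 − 416 − 4 = -772, attained at (-4, -2).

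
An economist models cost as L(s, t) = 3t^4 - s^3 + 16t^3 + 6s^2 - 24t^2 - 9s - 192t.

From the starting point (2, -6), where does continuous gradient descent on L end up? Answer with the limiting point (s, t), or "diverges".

(1, -4)

L is separable, so gradient descent decouples: s follows -∂L/∂s, t follows -∂L/∂t.
∂L/∂s = -3(s - 3)(s - 1); at s=2 this is 3, so s decreases.
∂L/∂t = 12(t - 2)(t + 2)(t + 4); at t=-6 this is -768, so t increases.
s converges to its nearest critical value 1 (a local min of the s-part); t converges to -4. The iterate converges to (1, -4).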